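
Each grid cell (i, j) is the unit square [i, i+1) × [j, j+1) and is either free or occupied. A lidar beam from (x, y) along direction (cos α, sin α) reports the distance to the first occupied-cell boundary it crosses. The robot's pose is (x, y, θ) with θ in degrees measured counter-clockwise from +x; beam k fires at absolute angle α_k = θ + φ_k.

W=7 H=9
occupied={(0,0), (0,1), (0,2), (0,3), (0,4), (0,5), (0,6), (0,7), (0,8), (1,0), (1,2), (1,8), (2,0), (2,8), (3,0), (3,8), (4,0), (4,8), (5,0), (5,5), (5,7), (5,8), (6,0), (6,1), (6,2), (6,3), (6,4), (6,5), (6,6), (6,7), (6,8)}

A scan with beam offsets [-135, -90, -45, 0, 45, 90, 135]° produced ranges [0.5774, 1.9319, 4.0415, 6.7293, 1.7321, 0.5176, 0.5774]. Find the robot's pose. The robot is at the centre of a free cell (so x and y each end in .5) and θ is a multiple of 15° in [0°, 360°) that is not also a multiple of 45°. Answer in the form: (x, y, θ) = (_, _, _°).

Enumerate (i+0.5, j+0.5, θ) over the 32 free cells and 16 admissible headings. For each, cast all 7 beams and compare to the given ranges.
  (2.5, 1.5, 75°): beam 5 = 1.0000 ≠ 1.7321 ✗
  (1.5, 1.5, 150°): beam 1 = 4.6587 ≠ 0.5774 ✗
  (3.5, 7.5, 60°): beam 1 = 6.7293 ≠ 0.5774 ✗
  (2.5, 1.5, 120°): beam 1 = 1.9319 ≠ 0.5774 ✗
  (5.5, 4.5, 105°): beam 2 = 0.5176 ≠ 1.9319 ✗
  …
  (4.5, 7.5, 255°): r_1=0.5774, r_2=1.9319, r_3=4.0415, r_4=6.7293, r_5=1.7321, r_6=0.5176, r_7=0.5774 — all match ✓
Only this pose fits every beam.

(x, y, θ) = (4.5, 7.5, 255°)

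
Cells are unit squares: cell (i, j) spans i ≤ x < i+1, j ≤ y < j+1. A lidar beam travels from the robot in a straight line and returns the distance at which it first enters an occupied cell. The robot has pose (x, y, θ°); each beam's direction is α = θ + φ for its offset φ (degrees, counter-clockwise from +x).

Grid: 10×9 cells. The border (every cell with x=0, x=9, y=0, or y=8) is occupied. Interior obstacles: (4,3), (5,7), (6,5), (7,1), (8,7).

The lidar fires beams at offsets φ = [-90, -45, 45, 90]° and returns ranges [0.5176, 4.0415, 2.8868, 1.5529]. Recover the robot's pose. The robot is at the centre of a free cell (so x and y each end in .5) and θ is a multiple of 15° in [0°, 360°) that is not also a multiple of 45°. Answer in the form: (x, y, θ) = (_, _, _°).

(x, y, θ) = (6.5, 7.5, 285°)

Enumerate (i+0.5, j+0.5, θ) over the 51 free cells and 16 admissible headings. For each, cast all 4 beams and compare to the given ranges.
  (2.5, 3.5, 75°): beam 1 = 1.5529 ≠ 0.5176 ✗
  (7.5, 6.5, 210°): beam 1 = 1.7321 ≠ 0.5176 ✗
  (8.5, 2.5, 165°): beam 1 = 1.9319 ≠ 0.5176 ✗
  (7.5, 4.5, 285°): beam 1 = 2.5882 ≠ 0.5176 ✗
  …
  (6.5, 7.5, 285°): r_1=0.5176, r_2=4.0415, r_3=2.8868, r_4=1.5529 — all match ✓
No second candidate reproduces the full scan.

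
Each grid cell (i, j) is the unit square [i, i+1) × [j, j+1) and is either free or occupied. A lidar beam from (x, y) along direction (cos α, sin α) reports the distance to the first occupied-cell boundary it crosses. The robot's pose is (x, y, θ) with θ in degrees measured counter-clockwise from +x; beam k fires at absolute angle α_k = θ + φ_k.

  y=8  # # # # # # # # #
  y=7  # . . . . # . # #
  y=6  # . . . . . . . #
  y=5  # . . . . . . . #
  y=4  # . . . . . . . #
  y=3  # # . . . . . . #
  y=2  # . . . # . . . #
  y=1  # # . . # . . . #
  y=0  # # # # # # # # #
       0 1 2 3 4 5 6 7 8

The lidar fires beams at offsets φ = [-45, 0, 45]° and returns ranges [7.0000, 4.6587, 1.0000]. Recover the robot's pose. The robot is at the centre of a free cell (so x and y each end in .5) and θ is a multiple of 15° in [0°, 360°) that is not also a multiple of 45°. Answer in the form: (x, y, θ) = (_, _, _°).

Candidates: 43 free-cell centres × 16 headings = 688 poses. Raycast each; keep the one whose scan matches to 4 dp.
  (1.5, 6.5, 15°): beam 1 = 7.5056 ≠ 7.0000 ✗
  (7.5, 1.5, 75°): beam 1 = 0.5774 ≠ 7.0000 ✗
  (7.5, 5.5, 330°): beam 1 = 1.9319 ≠ 7.0000 ✗
  (3.5, 4.5, 75°): beam 1 = 5.0000 ≠ 7.0000 ✗
  …
  (7.5, 5.5, 255°): r_1=7.0000, r_2=4.6587, r_3=1.0000 — all match ✓
Only this pose fits every beam.

(x, y, θ) = (7.5, 5.5, 255°)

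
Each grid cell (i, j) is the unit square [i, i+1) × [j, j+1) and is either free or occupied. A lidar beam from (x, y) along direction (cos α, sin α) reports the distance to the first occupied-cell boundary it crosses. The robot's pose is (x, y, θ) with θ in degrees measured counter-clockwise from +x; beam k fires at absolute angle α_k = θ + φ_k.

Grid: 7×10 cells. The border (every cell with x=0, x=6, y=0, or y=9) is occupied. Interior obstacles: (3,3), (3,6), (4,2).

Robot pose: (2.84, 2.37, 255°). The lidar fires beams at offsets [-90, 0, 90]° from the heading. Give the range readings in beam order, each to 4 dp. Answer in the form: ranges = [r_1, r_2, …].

ranges = [1.9049, 1.4183, 1.2009]

beam 1: φ=-90°, α=165°
  d=(-0.9659,0.2588)  start (2,2)  tX=0.8696 tY=2.4341  stride 1/|dx|=1.0353 1/|dy|=3.8637
    cross x-line → (1,2), t=0.8696
    cross x-line → (0,2), t=1.9049 (wall)
  → r_1 = 1.9049
beam 2: φ=0°, α=255°
  d=(-0.2588,-0.9659)  start (2,2)  tX=3.2455 tY=0.3831  stride 1/|dx|=3.8637 1/|dy|=1.0353
    cross y-line → (2,1), t=0.3831
    cross y-line → (2,0), t=1.4183 (wall)
  → r_2 = 1.4183
beam 3: φ=90°, α=345°
  d=(0.9659,-0.2588)  start (2,2)  tX=0.1656 tY=1.4296  stride 1/|dx|=1.0353 1/|dy|=3.8637
    cross x-line → (3,2), t=0.1656
    cross x-line → (4,2), t=1.2009 (wall)
  → r_3 = 1.2009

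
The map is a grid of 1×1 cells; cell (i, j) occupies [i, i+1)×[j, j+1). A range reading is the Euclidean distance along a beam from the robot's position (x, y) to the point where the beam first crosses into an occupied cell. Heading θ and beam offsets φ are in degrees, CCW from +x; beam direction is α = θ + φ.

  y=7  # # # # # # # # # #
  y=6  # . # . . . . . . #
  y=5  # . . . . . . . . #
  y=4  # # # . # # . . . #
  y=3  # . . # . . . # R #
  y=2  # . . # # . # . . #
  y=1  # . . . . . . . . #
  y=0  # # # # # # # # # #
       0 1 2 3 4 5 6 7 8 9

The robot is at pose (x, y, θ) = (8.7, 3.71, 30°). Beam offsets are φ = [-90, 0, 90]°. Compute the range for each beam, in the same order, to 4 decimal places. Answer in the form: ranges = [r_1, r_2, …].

beam 1: φ=-90°, α=300°
  dir = (cos 300°, sin 300°) = (0.5000, -0.8660); from cell (8,3)
  next x-line at t=0.6000, next y-line at t=0.8198; Δt_x=2.0000, Δt_y=1.1547
    x: enter (9,3) at t=0.6000 ← occupied
  → r_1 = 0.6000
beam 2: φ=0°, α=30°
  dir = (cos 30°, sin 30°) = (0.8660, 0.5000); from cell (8,3)
  next x-line at t=0.3464, next y-line at t=0.5800; Δt_x=1.1547, Δt_y=2.0000
    x: enter (9,3) at t=0.3464 ← occupied
  → r_2 = 0.3464
beam 3: φ=90°, α=120°
  dir = (cos 120°, sin 120°) = (-0.5000, 0.8660); from cell (8,3)
  next x-line at t=1.4000, next y-line at t=0.3349; Δt_x=2.0000, Δt_y=1.1547
    y: enter (8,4) at t=0.3349
    x: enter (7,4) at t=1.4000
    y: enter (7,5) at t=1.4896
    y: enter (7,6) at t=2.6443
    x: enter (6,6) at t=3.4000
    y: enter (6,7) at t=3.7990 ← occupied
  → r_3 = 3.7990

ranges = [0.6000, 0.3464, 3.7990]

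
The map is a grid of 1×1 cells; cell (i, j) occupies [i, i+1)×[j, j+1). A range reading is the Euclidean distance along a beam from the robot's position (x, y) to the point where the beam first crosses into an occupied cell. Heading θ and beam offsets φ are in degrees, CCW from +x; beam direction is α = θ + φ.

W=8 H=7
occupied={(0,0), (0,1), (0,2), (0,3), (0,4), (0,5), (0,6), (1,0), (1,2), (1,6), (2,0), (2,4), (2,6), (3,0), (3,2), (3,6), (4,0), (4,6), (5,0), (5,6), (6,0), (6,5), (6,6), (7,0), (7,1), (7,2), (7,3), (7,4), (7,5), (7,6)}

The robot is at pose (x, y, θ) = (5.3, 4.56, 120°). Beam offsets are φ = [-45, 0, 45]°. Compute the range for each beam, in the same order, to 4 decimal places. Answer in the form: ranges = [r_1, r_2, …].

beam 1: φ=-45°, α=75°
  direction (0.2588, 0.9659); cell (5,4); t to first gridline: x 2.7046, y 0.4555 (then +3.8637 / +1.0353)
    (5,5) via y @ 0.4555
    (5,6) via y @ 1.4908  # hit
  → r_1 = 1.4908
beam 2: φ=0°, α=120°
  direction (-0.5000, 0.8660); cell (5,4); t to first gridline: x 0.6000, y 0.5081 (then +2.0000 / +1.1547)
    (5,5) via y @ 0.5081
    (4,5) via x @ 0.6000
    (4,6) via y @ 1.6628  # hit
  → r_2 = 1.6628
beam 3: φ=45°, α=165°
  direction (-0.9659, 0.2588); cell (5,4); t to first gridline: x 0.3106, y 1.7000 (then +1.0353 / +3.8637)
    (4,4) via x @ 0.3106
    (3,4) via x @ 1.3459
    (3,5) via y @ 1.7000
    (2,5) via x @ 2.3811
    (1,5) via x @ 3.4164
    (0,5) via x @ 4.4517  # hit
  → r_3 = 4.4517

ranges = [1.4908, 1.6628, 4.4517]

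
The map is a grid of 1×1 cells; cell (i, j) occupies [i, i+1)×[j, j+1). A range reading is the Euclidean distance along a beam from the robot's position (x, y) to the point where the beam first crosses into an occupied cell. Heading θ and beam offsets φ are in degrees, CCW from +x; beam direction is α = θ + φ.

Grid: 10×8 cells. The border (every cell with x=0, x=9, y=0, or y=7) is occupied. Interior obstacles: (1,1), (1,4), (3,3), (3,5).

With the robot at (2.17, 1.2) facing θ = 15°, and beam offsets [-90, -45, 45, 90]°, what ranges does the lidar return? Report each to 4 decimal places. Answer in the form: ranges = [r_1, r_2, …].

beam 1: φ=-90°, α=285°
  cosα=0.2588 sinα=-0.9659 | (2,1) | tMaxX 3.2069 tMaxY 0.2071 | tΔX 3.8637 tΔY 1.0353
    t=0.2071 [y] (2,0) — stop
  → r_1 = 0.2071
beam 2: φ=-45°, α=330°
  cosα=0.8660 sinα=-0.5000 | (2,1) | tMaxX 0.9584 tMaxY 0.4000 | tΔX 1.1547 tΔY 2.0000
    t=0.4000 [y] (2,0) — stop
  → r_2 = 0.4000
beam 3: φ=45°, α=60°
  cosα=0.5000 sinα=0.8660 | (2,1) | tMaxX 1.6600 tMaxY 0.9238 | tΔX 2.0000 tΔY 1.1547
    t=0.9238 [y] (2,2)
    t=1.6600 [x] (3,2)
    t=2.0785 [y] (3,3) — stop
  → r_3 = 2.0785
beam 4: φ=90°, α=105°
  cosα=-0.2588 sinα=0.9659 | (2,1) | tMaxX 0.6568 tMaxY 0.8282 | tΔX 3.8637 tΔY 1.0353
    t=0.6568 [x] (1,1) — stop
  → r_4 = 0.6568

ranges = [0.2071, 0.4000, 2.0785, 0.6568]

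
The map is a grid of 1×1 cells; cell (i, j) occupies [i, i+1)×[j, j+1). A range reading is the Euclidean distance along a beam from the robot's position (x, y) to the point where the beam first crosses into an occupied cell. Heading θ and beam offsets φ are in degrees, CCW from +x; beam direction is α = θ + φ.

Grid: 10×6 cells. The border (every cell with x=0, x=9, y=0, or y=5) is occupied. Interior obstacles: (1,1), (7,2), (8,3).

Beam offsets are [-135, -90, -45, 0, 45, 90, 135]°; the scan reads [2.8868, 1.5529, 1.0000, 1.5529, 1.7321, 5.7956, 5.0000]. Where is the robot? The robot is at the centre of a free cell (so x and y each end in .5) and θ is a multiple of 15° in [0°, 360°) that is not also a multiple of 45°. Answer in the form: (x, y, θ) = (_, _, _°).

Candidates: 29 free-cell centres × 16 headings = 464 poses. Raycast each; keep the one whose scan matches to 4 dp.
  (5.5, 1.5, 105°): beam 1 = 1.0000 ≠ 2.8868 ✗
  (7.5, 4.5, 75°): beam 1 = 1.0000 ≠ 2.8868 ✗
  (2.5, 3.5, 210°): beam 1 = 1.5529 ≠ 2.8868 ✗
  …
  (2.5, 2.5, 255°): r_1=2.8868, r_2=1.5529, r_3=1.0000, r_4=1.5529, r_5=1.7321, r_6=5.7956, r_7=5.0000 — all match ✓
Only this pose fits every beam.

(x, y, θ) = (2.5, 2.5, 255°)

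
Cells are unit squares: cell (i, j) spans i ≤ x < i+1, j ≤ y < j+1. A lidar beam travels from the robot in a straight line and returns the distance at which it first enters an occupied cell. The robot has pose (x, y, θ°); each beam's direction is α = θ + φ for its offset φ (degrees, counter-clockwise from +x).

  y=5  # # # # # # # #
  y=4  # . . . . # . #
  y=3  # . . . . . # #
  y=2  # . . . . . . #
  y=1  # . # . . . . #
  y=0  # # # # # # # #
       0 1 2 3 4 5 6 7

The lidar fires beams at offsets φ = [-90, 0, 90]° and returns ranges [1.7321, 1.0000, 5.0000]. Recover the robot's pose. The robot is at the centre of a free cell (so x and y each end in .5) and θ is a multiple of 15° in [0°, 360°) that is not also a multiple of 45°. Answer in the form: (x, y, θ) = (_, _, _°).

Candidates: 21 free-cell centres × 16 headings = 336 poses. Raycast each; keep the one whose scan matches to 4 dp.
  (5.5, 3.5, 210°): beam 1 = 0.5774 ≠ 1.7321 ✗
  (6.5, 2.5, 195°): beam 1 = 0.5176 ≠ 1.7321 ✗
  (4.5, 3.5, 120°): beam 1 = 1.0000 ≠ 1.7321 ✗
  (1.5, 4.5, 210°): beam 1 = 0.5774 ≠ 1.7321 ✗
  (4.5, 1.5, 330°): beam 1 = 0.5774 ≠ 1.7321 ✗
  …
  (5.5, 2.5, 60°): r_1=1.7321, r_2=1.0000, r_3=5.0000 — all match ✓
No second candidate reproduces the full scan.

(x, y, θ) = (5.5, 2.5, 60°)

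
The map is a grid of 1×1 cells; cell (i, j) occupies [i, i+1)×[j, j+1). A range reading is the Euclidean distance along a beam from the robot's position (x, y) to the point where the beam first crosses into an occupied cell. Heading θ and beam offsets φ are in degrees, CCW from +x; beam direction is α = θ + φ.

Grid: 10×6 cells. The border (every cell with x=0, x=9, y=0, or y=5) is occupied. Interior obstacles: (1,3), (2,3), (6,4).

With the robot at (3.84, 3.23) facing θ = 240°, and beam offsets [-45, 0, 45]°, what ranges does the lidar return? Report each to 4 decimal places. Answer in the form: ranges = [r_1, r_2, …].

beam 1: φ=-45°, α=195°
  d=(-0.9659,-0.2588)  start (3,3)  tX=0.8696 tY=0.8887  stride 1/|dx|=1.0353 1/|dy|=3.8637
    cross x-line → (2,3), t=0.8696 (wall)
  → r_1 = 0.8696
beam 2: φ=0°, α=240°
  d=(-0.5000,-0.8660)  start (3,3)  tX=1.6800 tY=0.2656  stride 1/|dx|=2.0000 1/|dy|=1.1547
    cross y-line → (3,2), t=0.2656
    cross y-line → (3,1), t=1.4203
    cross x-line → (2,1), t=1.6800
    cross y-line → (2,0), t=2.5750 (wall)
  → r_2 = 2.5750
beam 3: φ=45°, α=285°
  d=(0.2588,-0.9659)  start (3,3)  tX=0.6182 tY=0.2381  stride 1/|dx|=3.8637 1/|dy|=1.0353
    cross y-line → (3,2), t=0.2381
    cross x-line → (4,2), t=0.6182
    cross y-line → (4,1), t=1.2734
    cross y-line → (4,0), t=2.3087 (wall)
  → r_3 = 2.3087

ranges = [0.8696, 2.5750, 2.3087]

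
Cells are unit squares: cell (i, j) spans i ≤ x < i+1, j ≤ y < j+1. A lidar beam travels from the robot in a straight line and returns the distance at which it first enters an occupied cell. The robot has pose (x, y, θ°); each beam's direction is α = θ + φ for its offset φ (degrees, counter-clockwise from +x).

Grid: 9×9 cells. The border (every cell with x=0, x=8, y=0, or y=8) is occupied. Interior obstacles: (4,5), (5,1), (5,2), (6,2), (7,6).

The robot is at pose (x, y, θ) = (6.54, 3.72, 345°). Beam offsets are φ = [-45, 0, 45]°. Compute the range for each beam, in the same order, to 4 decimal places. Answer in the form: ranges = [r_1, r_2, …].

beam 1: φ=-45°, α=300°
  cosα=0.5000 sinα=-0.8660 | (6,3) | tMaxX 0.9200 tMaxY 0.8314 | tΔX 2.0000 tΔY 1.1547
    t=0.8314 [y] (6,2) — stop
  → r_1 = 0.8314
beam 2: φ=0°, α=345°
  cosα=0.9659 sinα=-0.2588 | (6,3) | tMaxX 0.4762 tMaxY 2.7819 | tΔX 1.0353 tΔY 3.8637
    t=0.4762 [x] (7,3)
    t=1.5115 [x] (8,3) — stop
  → r_2 = 1.5115
beam 3: φ=45°, α=30°
  cosα=0.8660 sinα=0.5000 | (6,3) | tMaxX 0.5312 tMaxY 0.5600 | tΔX 1.1547 tΔY 2.0000
    t=0.5312 [x] (7,3)
    t=0.5600 [y] (7,4)
    t=1.6859 [x] (8,4) — stop
  → r_3 = 1.6859

ranges = [0.8314, 1.5115, 1.6859]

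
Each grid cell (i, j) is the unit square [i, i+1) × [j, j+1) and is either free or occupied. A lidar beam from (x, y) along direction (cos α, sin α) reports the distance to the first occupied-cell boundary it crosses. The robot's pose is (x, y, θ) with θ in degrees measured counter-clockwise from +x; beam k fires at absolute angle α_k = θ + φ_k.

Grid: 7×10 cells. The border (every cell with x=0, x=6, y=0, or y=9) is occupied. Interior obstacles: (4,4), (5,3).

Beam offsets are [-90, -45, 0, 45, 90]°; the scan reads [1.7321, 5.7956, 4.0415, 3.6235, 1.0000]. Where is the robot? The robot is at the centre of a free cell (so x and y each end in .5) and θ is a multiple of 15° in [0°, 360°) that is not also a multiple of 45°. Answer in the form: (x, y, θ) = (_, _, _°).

(x, y, θ) = (2.5, 8.5, 300°)

Enumerate (i+0.5, j+0.5, θ) over the 38 free cells and 16 admissible headings. For each, cast all 5 beams and compare to the given ranges.
  (1.5, 4.5, 15°): beam 1 = 3.6235 ≠ 1.7321 ✗
  (1.5, 8.5, 60°): beam 1 = 5.1962 ≠ 1.7321 ✗
  (3.5, 7.5, 150°): beam 2 = 1.5529 ≠ 5.7956 ✗
  …
  (2.5, 8.5, 300°): r_1=1.7321, r_2=5.7956, r_3=4.0415, r_4=3.6235, r_5=1.0000 — all match ✓
Only this pose fits every beam.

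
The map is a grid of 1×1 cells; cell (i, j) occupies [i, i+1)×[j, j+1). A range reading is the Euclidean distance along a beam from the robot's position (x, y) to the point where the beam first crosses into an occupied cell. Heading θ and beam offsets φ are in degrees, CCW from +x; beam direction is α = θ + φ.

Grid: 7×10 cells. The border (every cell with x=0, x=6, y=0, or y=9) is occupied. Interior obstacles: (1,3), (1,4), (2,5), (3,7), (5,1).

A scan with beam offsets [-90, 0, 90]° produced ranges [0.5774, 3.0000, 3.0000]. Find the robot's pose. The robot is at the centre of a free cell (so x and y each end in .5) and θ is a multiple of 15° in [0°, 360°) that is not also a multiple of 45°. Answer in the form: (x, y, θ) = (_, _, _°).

Enumerate (i+0.5, j+0.5, θ) over the 35 free cells and 16 admissible headings. For each, cast all 3 beams and compare to the given ranges.
  (2.5, 8.5, 300°): beam 1 = 1.7321 ≠ 0.5774 ✗
  (2.5, 2.5, 30°): beam 1 = 1.7321 ≠ 0.5774 ✗
  (3.5, 4.5, 15°): beam 1 = 3.6235 ≠ 0.5774 ✗
  …
  (4.5, 1.5, 60°): r_1=0.5774, r_2=3.0000, r_3=3.0000 — all match ✓
No second candidate reproduces the full scan.

(x, y, θ) = (4.5, 1.5, 60°)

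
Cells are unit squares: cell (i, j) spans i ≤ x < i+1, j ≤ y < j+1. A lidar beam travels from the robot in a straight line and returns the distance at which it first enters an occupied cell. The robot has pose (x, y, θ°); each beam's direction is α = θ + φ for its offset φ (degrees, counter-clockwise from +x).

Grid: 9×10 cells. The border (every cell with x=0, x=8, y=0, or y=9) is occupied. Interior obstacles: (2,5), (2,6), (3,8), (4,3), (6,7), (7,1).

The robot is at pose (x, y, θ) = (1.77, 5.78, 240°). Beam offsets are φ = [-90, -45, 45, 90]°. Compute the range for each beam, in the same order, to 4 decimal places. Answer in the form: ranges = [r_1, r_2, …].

ranges = [0.8891, 0.7972, 4.9486, 0.2656]

beam 1: φ=-90°, α=150°
  direction (-0.8660, 0.5000); cell (1,5); t to first gridline: x 0.8891, y 0.4400 (then +1.1547 / +2.0000)
    (1,6) via y @ 0.4400
    (0,6) via x @ 0.8891  # hit
  → r_1 = 0.8891
beam 2: φ=-45°, α=195°
  direction (-0.9659, -0.2588); cell (1,5); t to first gridline: x 0.7972, y 3.0137 (then +1.0353 / +3.8637)
    (0,5) via x @ 0.7972  # hit
  → r_2 = 0.7972
beam 3: φ=45°, α=285°
  direction (0.2588, -0.9659); cell (1,5); t to first gridline: x 0.8887, y 0.8075 (then +3.8637 / +1.0353)
    (1,4) via y @ 0.8075
    (2,4) via x @ 0.8887
    (2,3) via y @ 1.8428
    (2,2) via y @ 2.8781
    (2,1) via y @ 3.9133
    (3,1) via x @ 4.7524
    (3,0) via y @ 4.9486  # hit
  → r_3 = 4.9486
beam 4: φ=90°, α=330°
  direction (0.8660, -0.5000); cell (1,5); t to first gridline: x 0.2656, y 1.5600 (then +1.1547 / +2.0000)
    (2,5) via x @ 0.2656  # hit
  → r_4 = 0.2656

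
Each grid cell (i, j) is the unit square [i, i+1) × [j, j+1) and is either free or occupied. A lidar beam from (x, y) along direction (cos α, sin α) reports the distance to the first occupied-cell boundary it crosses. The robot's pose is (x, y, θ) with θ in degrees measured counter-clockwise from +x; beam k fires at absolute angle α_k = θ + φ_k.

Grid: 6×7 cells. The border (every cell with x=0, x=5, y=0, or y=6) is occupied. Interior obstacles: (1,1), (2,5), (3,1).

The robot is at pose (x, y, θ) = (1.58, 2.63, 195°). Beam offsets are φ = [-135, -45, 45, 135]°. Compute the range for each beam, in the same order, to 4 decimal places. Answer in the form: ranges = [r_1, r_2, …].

beam 1: φ=-135°, α=60°
  d=(0.5000,0.8660)  start (1,2)  tX=0.8400 tY=0.4272  stride 1/|dx|=2.0000 1/|dy|=1.1547
    cross y-line → (1,3), t=0.4272
    cross x-line → (2,3), t=0.8400
    cross y-line → (2,4), t=1.5819
    cross y-line → (2,5), t=2.7366 (wall)
  → r_1 = 2.7366
beam 2: φ=-45°, α=150°
  d=(-0.8660,0.5000)  start (1,2)  tX=0.6697 tY=0.7400  stride 1/|dx|=1.1547 1/|dy|=2.0000
    cross x-line → (0,2), t=0.6697 (wall)
  → r_2 = 0.6697
beam 3: φ=45°, α=240°
  d=(-0.5000,-0.8660)  start (1,2)  tX=1.1600 tY=0.7275  stride 1/|dx|=2.0000 1/|dy|=1.1547
    cross y-line → (1,1), t=0.7275 (wall)
  → r_3 = 0.7275
beam 4: φ=135°, α=330°
  d=(0.8660,-0.5000)  start (1,2)  tX=0.4850 tY=1.2600  stride 1/|dx|=1.1547 1/|dy|=2.0000
    cross x-line → (2,2), t=0.4850
    cross y-line → (2,1), t=1.2600
    cross x-line → (3,1), t=1.6397 (wall)
  → r_4 = 1.6397

ranges = [2.7366, 0.6697, 0.7275, 1.6397]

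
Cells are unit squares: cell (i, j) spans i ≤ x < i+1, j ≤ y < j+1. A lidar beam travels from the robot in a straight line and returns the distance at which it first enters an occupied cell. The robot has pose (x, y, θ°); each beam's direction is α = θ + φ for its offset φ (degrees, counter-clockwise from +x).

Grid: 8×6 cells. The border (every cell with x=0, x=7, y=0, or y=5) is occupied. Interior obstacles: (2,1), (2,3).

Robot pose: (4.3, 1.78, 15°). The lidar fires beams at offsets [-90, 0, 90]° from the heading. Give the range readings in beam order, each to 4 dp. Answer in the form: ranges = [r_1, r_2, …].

ranges = [0.8075, 2.7952, 3.3336]

beam 1: φ=-90°, α=285°
  d=(0.2588,-0.9659)  start (4,1)  tX=2.7046 tY=0.8075  stride 1/|dx|=3.8637 1/|dy|=1.0353
    cross y-line → (4,0), t=0.8075 (wall)
  → r_1 = 0.8075
beam 2: φ=0°, α=15°
  d=(0.9659,0.2588)  start (4,1)  tX=0.7247 tY=0.8500  stride 1/|dx|=1.0353 1/|dy|=3.8637
    cross x-line → (5,1), t=0.7247
    cross y-line → (5,2), t=0.8500
    cross x-line → (6,2), t=1.7600
    cross x-line → (7,2), t=2.7952 (wall)
  → r_2 = 2.7952
beam 3: φ=90°, α=105°
  d=(-0.2588,0.9659)  start (4,1)  tX=1.1591 tY=0.2278  stride 1/|dx|=3.8637 1/|dy|=1.0353
    cross y-line → (4,2), t=0.2278
    cross x-line → (3,2), t=1.1591
    cross y-line → (3,3), t=1.2630
    cross y-line → (3,4), t=2.2983
    cross y-line → (3,5), t=3.3336 (wall)
  → r_3 = 3.3336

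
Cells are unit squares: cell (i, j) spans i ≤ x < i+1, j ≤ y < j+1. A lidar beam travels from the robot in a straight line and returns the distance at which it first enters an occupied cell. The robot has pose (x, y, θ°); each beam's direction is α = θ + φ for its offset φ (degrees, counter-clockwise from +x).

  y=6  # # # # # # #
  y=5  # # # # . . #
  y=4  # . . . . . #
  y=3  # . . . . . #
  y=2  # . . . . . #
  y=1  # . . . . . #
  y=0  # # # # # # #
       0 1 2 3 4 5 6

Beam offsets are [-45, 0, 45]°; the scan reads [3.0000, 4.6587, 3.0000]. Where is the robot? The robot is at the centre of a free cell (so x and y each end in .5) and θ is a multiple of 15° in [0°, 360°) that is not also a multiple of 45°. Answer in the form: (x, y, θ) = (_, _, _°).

Candidates: 22 free-cell centres × 16 headings = 352 poses. Raycast each; keep the one whose scan matches to 4 dp.
  (4.5, 3.5, 120°): beam 1 = 2.5882 ≠ 3.0000 ✗
  (1.5, 1.5, 330°): beam 1 = 0.5176 ≠ 3.0000 ✗
  (4.5, 1.5, 345°): beam 1 = 0.5774 ≠ 3.0000 ✗
  (2.5, 2.5, 165°): beam 1 = 2.8868 ≠ 3.0000 ✗
  …
  (5.5, 2.5, 165°): r_1=3.0000, r_2=4.6587, r_3=3.0000 — all match ✓
Only this pose fits every beam.

(x, y, θ) = (5.5, 2.5, 165°)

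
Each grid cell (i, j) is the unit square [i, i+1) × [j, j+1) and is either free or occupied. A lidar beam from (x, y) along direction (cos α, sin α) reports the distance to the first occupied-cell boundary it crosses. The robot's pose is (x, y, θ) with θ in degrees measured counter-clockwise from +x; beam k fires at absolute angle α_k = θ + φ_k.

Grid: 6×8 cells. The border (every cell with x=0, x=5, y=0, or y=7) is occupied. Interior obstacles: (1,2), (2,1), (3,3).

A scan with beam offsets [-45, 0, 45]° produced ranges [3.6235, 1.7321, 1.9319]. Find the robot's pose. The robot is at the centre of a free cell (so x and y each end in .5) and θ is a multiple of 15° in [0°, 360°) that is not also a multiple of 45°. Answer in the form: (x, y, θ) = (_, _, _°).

(x, y, θ) = (4.5, 5.5, 240°)

Candidates: 21 free-cell centres × 16 headings = 336 poses. Raycast each; keep the one whose scan matches to 4 dp.
  (3.5, 6.5, 195°): beam 1 = 1.0000 ≠ 3.6235 ✗
  (4.5, 3.5, 30°): beam 1 = 0.5176 ≠ 3.6235 ✗
  (2.5, 4.5, 255°): beam 1 = 1.7321 ≠ 3.6235 ✗
  …
  (4.5, 5.5, 240°): r_1=3.6235, r_2=1.7321, r_3=1.9319 — all match ✓
No second candidate reproduces the full scan.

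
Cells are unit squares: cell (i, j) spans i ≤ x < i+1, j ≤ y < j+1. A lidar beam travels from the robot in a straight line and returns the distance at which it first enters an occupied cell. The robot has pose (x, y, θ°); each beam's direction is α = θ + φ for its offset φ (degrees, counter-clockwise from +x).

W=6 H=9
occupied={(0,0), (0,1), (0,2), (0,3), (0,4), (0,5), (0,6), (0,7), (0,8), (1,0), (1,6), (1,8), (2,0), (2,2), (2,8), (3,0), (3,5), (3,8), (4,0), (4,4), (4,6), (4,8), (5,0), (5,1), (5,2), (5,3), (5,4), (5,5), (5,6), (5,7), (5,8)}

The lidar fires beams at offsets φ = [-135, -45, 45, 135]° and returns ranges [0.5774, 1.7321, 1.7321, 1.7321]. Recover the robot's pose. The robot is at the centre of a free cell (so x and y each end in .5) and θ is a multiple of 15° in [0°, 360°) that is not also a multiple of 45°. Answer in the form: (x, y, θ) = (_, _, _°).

Enumerate (i+0.5, j+0.5, θ) over the 23 free cells and 16 admissible headings. For each, cast all 4 beams and compare to the given ranges.
  (2.5, 5.5, 240°): beam 1 = 2.5882 ≠ 0.5774 ✗
  (3.5, 2.5, 30°): beam 1 = 1.5529 ≠ 0.5774 ✗
  (2.5, 4.5, 60°): beam 1 = 1.5529 ≠ 0.5774 ✗
  (1.5, 5.5, 330°): beam 1 = 0.5176 ≠ 0.5774 ✗
  …
  (3.5, 2.5, 285°): r_1=0.5774, r_2=1.7321, r_3=1.7321, r_4=1.7321 — all match ✓
Unique over the lattice → pose = (3.5, 2.5, 285°).

(x, y, θ) = (3.5, 2.5, 285°)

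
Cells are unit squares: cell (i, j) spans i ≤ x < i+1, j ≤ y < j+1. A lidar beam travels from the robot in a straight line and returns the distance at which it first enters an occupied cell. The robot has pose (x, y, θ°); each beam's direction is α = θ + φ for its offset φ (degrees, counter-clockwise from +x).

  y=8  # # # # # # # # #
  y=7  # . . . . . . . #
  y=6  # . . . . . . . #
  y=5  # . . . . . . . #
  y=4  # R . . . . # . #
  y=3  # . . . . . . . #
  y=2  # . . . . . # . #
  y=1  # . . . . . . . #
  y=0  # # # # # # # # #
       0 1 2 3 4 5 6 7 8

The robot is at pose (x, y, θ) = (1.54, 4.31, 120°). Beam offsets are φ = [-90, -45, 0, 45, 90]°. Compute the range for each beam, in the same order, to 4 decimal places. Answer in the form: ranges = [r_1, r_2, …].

beam 1: φ=-90°, α=30°
  direction (0.8660, 0.5000); cell (1,4); t to first gridline: x 0.5312, y 1.3800 (then +1.1547 / +2.0000)
    (2,4) via x @ 0.5312
    (2,5) via y @ 1.3800
    (3,5) via x @ 1.6859
    (4,5) via x @ 2.8406
    (4,6) via y @ 3.3800
    (5,6) via x @ 3.9953
    (6,6) via x @ 5.1500
    (6,7) via y @ 5.3800
    (7,7) via x @ 6.3047
    (7,8) via y @ 7.3800  # hit
  → r_1 = 7.3800
beam 2: φ=-45°, α=75°
  direction (0.2588, 0.9659); cell (1,4); t to first gridline: x 1.7773, y 0.7143 (then +3.8637 / +1.0353)
    (1,5) via y @ 0.7143
    (1,6) via y @ 1.7496
    (2,6) via x @ 1.7773
    (2,7) via y @ 2.7849
    (2,8) via y @ 3.8202  # hit
  → r_2 = 3.8202
beam 3: φ=0°, α=120°
  direction (-0.5000, 0.8660); cell (1,4); t to first gridline: x 1.0800, y 0.7967 (then +2.0000 / +1.1547)
    (1,5) via y @ 0.7967
    (0,5) via x @ 1.0800  # hit
  → r_3 = 1.0800
beam 4: φ=45°, α=165°
  direction (-0.9659, 0.2588); cell (1,4); t to first gridline: x 0.5590, y 2.6660 (then +1.0353 / +3.8637)
    (0,4) via x @ 0.5590  # hit
  → r_4 = 0.5590
beam 5: φ=90°, α=210°
  direction (-0.8660, -0.5000); cell (1,4); t to first gridline: x 0.6235, y 0.6200 (then +1.1547 / +2.0000)
    (1,3) via y @ 0.6200
    (0,3) via x @ 0.6235  # hit
  → r_5 = 0.6235

ranges = [7.3800, 3.8202, 1.0800, 0.5590, 0.6235]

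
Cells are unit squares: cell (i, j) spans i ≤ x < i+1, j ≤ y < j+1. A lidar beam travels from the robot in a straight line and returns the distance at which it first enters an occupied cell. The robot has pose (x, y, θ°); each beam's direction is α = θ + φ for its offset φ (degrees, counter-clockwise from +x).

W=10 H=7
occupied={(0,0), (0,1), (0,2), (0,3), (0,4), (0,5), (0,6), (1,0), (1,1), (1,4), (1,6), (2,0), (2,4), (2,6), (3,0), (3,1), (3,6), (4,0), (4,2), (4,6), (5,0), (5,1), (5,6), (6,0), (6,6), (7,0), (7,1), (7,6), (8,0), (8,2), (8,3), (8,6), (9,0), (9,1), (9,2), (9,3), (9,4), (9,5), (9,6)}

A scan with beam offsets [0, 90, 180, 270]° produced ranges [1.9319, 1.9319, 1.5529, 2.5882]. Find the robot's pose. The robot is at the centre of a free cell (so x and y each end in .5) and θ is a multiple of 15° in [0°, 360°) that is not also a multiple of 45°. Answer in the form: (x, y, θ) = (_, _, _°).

Candidates: 31 free-cell centres × 16 headings = 496 poses. Raycast each; keep the one whose scan matches to 4 dp.
  (7.5, 5.5, 300°): beam 1 = 1.7321 ≠ 1.9319 ✗
  (3.5, 5.5, 75°): beam 1 = 0.5176 ≠ 1.9319 ✗
  (6.5, 1.5, 30°): beam 1 = 0.5774 ≠ 1.9319 ✗
  (3.5, 4.5, 60°): beam 1 = 1.7321 ≠ 1.9319 ✗
  …
  (6.5, 3.5, 195°): r_1=1.9319, r_2=1.9319, r_3=1.5529, r_4=2.5882 — all match ✓
No second candidate reproduces the full scan.

(x, y, θ) = (6.5, 3.5, 195°)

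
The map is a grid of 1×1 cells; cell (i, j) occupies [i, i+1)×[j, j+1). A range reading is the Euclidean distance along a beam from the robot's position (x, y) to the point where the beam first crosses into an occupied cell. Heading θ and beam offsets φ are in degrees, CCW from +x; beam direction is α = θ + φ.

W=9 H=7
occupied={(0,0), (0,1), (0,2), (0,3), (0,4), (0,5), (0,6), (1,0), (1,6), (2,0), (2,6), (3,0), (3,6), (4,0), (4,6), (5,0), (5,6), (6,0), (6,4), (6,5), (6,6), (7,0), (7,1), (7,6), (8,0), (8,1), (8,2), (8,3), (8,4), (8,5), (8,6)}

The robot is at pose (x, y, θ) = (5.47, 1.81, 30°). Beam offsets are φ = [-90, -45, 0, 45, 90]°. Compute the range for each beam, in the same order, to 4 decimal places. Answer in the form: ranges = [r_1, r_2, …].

ranges = [0.9353, 1.5840, 2.9214, 2.2673, 4.8382]

beam 1: φ=-90°, α=300°
  cosα=0.5000 sinα=-0.8660 | (5,1) | tMaxX 1.0600 tMaxY 0.9353 | tΔX 2.0000 tΔY 1.1547
    t=0.9353 [y] (5,0) — stop
  → r_1 = 0.9353
beam 2: φ=-45°, α=345°
  cosα=0.9659 sinα=-0.2588 | (5,1) | tMaxX 0.5487 tMaxY 3.1296 | tΔX 1.0353 tΔY 3.8637
    t=0.5487 [x] (6,1)
    t=1.5840 [x] (7,1) — stop
  → r_2 = 1.5840
beam 3: φ=0°, α=30°
  cosα=0.8660 sinα=0.5000 | (5,1) | tMaxX 0.6120 tMaxY 0.3800 | tΔX 1.1547 tΔY 2.0000
    t=0.3800 [y] (5,2)
    t=0.6120 [x] (6,2)
    t=1.7667 [x] (7,2)
    t=2.3800 [y] (7,3)
    t=2.9214 [x] (8,3) — stop
  → r_3 = 2.9214
beam 4: φ=45°, α=75°
  cosα=0.2588 sinα=0.9659 | (5,1) | tMaxX 2.0478 tMaxY 0.1967 | tΔX 3.8637 tΔY 1.0353
    t=0.1967 [y] (5,2)
    t=1.2320 [y] (5,3)
    t=2.0478 [x] (6,3)
    t=2.2673 [y] (6,4) — stop
  → r_4 = 2.2673
beam 5: φ=90°, α=120°
  cosα=-0.5000 sinα=0.8660 | (5,1) | tMaxX 0.9400 tMaxY 0.2194 | tΔX 2.0000 tΔY 1.1547
    t=0.2194 [y] (5,2)
    t=0.9400 [x] (4,2)
    t=1.3741 [y] (4,3)
    t=2.5288 [y] (4,4)
    t=2.9400 [x] (3,4)
    t=3.6835 [y] (3,5)
    t=4.8382 [y] (3,6) — stop
  → r_5 = 4.8382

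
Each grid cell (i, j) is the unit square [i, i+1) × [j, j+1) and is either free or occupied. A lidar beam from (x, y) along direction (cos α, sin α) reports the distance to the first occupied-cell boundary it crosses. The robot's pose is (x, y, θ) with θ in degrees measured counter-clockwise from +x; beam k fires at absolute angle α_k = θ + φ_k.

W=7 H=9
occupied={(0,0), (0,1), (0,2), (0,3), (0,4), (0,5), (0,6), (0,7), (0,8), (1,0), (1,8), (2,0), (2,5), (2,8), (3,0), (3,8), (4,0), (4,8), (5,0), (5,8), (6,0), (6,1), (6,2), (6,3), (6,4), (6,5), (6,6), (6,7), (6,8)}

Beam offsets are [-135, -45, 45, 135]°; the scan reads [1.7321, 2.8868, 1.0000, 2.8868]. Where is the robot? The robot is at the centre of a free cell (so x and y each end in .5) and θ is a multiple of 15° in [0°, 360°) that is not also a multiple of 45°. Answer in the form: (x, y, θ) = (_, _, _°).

Enumerate (i+0.5, j+0.5, θ) over the 34 free cells and 16 admissible headings. For each, cast all 4 beams and compare to the given ranges.
  (1.5, 3.5, 165°): beam 1 = 5.1962 ≠ 1.7321 ✗
  (5.5, 3.5, 255°): beam 1 = 5.1962 ≠ 1.7321 ✗
  (1.5, 1.5, 345°): beam 1 = 0.5774 ≠ 1.7321 ✗
  (3.5, 1.5, 15°): beam 1 = 0.5774 ≠ 1.7321 ✗
  …
  (3.5, 6.5, 195°): r_1=1.7321, r_2=2.8868, r_3=1.0000, r_4=2.8868 — all match ✓
No second candidate reproduces the full scan.

(x, y, θ) = (3.5, 6.5, 195°)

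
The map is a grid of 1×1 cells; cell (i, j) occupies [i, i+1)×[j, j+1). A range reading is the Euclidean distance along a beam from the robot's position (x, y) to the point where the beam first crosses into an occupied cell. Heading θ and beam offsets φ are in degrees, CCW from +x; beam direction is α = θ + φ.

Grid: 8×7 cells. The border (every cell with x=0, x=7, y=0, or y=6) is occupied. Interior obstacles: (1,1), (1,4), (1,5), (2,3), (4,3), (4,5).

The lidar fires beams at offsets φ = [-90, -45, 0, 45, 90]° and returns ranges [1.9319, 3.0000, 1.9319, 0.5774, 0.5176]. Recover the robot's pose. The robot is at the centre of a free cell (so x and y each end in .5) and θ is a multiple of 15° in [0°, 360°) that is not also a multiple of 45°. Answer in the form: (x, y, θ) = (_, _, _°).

The pose lattice has 24·16 = 384 candidates. Test each by forward raycasting.
  (3.5, 1.5, 255°): beam 1 = 1.5529 ≠ 1.9319 ✗
  (3.5, 4.5, 330°): beam 1 = 1.0000 ≠ 1.9319 ✗
  (5.5, 1.5, 330°): beam 1 = 0.5774 ≠ 1.9319 ✗
  (2.5, 4.5, 60°): beam 1 = 1.7321 ≠ 1.9319 ✗
  (1.5, 3.5, 240°): beam 1 = 0.5774 ≠ 1.9319 ✗
  …
  (5.5, 1.5, 195°): r_1=1.9319, r_2=3.0000, r_3=1.9319, r_4=0.5774, r_5=0.5176 — all match ✓
No second candidate reproduces the full scan.

(x, y, θ) = (5.5, 1.5, 195°)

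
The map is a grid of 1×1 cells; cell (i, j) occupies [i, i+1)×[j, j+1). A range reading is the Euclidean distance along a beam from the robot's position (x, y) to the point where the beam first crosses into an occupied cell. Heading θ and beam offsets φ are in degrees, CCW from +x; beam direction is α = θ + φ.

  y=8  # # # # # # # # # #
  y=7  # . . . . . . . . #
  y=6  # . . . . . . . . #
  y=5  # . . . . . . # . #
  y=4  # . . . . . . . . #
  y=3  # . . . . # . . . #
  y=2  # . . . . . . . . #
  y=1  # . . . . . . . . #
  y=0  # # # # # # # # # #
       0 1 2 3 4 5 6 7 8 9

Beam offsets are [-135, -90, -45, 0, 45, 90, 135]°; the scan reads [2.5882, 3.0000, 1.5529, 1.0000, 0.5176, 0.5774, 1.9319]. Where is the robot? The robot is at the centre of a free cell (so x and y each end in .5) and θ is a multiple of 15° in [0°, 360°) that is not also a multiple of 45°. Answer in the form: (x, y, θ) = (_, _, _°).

The pose lattice has 54·16 = 864 candidates. Test each by forward raycasting.
  (3.5, 6.5, 300°): beam 2 = 2.8868 ≠ 3.0000 ✗
  (3.5, 7.5, 195°): beam 1 = 0.5774 ≠ 2.5882 ✗
  (1.5, 6.5, 210°): beam 1 = 1.5529 ≠ 2.5882 ✗
  (8.5, 1.5, 195°): beam 1 = 1.0000 ≠ 2.5882 ✗
  (4.5, 3.5, 285°): beam 1 = 4.0415 ≠ 2.5882 ✗
  …
  (8.5, 2.5, 300°): r_1=2.5882, r_2=3.0000, r_3=1.5529, r_4=1.0000, r_5=0.5176, r_6=0.5774, r_7=1.9319 — all match ✓
Unique over the lattice → pose = (8.5, 2.5, 300°).

(x, y, θ) = (8.5, 2.5, 300°)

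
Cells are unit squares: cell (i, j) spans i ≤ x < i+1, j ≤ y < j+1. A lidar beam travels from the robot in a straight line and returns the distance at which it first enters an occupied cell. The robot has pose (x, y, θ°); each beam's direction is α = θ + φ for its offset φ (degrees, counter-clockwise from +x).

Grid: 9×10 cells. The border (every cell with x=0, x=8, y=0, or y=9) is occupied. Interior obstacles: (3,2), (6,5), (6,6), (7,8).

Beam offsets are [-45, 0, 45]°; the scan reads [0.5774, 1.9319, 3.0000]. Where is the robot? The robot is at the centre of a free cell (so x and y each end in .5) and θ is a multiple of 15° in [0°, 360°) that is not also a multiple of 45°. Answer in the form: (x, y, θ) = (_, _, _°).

(x, y, θ) = (1.5, 5.5, 255°)

The pose lattice has 52·16 = 832 candidates. Test each by forward raycasting.
  (1.5, 4.5, 255°): beam 3 = 4.0415 ≠ 3.0000 ✗
  (4.5, 2.5, 150°): beam 1 = 6.7293 ≠ 0.5774 ✗
  (1.5, 1.5, 105°): beam 1 = 8.6603 ≠ 0.5774 ✗
  …
  (1.5, 5.5, 255°): r_1=0.5774, r_2=1.9319, r_3=3.0000 — all match ✓
Unique over the lattice → pose = (1.5, 5.5, 255°).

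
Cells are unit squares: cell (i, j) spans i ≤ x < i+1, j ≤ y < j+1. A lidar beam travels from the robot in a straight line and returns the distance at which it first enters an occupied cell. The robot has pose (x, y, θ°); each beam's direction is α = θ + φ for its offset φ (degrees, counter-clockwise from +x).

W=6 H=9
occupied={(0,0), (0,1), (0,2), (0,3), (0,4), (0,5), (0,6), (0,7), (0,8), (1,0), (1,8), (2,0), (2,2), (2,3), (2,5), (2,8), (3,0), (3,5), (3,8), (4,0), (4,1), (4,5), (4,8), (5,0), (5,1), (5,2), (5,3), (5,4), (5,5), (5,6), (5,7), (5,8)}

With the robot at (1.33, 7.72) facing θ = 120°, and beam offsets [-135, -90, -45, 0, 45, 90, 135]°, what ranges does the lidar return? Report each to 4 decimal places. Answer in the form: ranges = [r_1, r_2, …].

ranges = [3.7995, 0.5600, 0.2899, 0.3233, 0.3416, 0.3811, 1.2750]

beam 1: φ=-135°, α=345°
  cosα=0.9659 sinα=-0.2588 | (1,7) | tMaxX 0.6936 tMaxY 2.7819 | tΔX 1.0353 tΔY 3.8637
    t=0.6936 [x] (2,7)
    t=1.7289 [x] (3,7)
    t=2.7642 [x] (4,7)
    t=2.7819 [y] (4,6)
    t=3.7995 [x] (5,6) — stop
  → r_1 = 3.7995
beam 2: φ=-90°, α=30°
  cosα=0.8660 sinα=0.5000 | (1,7) | tMaxX 0.7736 tMaxY 0.5600 | tΔX 1.1547 tΔY 2.0000
    t=0.5600 [y] (1,8) — stop
  → r_2 = 0.5600
beam 3: φ=-45°, α=75°
  cosα=0.2588 sinα=0.9659 | (1,7) | tMaxX 2.5887 tMaxY 0.2899 | tΔX 3.8637 tΔY 1.0353
    t=0.2899 [y] (1,8) — stop
  → r_3 = 0.2899
beam 4: φ=0°, α=120°
  cosα=-0.5000 sinα=0.8660 | (1,7) | tMaxX 0.6600 tMaxY 0.3233 | tΔX 2.0000 tΔY 1.1547
    t=0.3233 [y] (1,8) — stop
  → r_4 = 0.3233
beam 5: φ=45°, α=165°
  cosα=-0.9659 sinα=0.2588 | (1,7) | tMaxX 0.3416 tMaxY 1.0818 | tΔX 1.0353 tΔY 3.8637
    t=0.3416 [x] (0,7) — stop
  → r_5 = 0.3416
beam 6: φ=90°, α=210°
  cosα=-0.8660 sinα=-0.5000 | (1,7) | tMaxX 0.3811 tMaxY 1.4400 | tΔX 1.1547 tΔY 2.0000
    t=0.3811 [x] (0,7) — stop
  → r_6 = 0.3811
beam 7: φ=135°, α=255°
  cosα=-0.2588 sinα=-0.9659 | (1,7) | tMaxX 1.2750 tMaxY 0.7454 | tΔX 3.8637 tΔY 1.0353
    t=0.7454 [y] (1,6)
    t=1.2750 [x] (0,6) — stop
  → r_7 = 1.2750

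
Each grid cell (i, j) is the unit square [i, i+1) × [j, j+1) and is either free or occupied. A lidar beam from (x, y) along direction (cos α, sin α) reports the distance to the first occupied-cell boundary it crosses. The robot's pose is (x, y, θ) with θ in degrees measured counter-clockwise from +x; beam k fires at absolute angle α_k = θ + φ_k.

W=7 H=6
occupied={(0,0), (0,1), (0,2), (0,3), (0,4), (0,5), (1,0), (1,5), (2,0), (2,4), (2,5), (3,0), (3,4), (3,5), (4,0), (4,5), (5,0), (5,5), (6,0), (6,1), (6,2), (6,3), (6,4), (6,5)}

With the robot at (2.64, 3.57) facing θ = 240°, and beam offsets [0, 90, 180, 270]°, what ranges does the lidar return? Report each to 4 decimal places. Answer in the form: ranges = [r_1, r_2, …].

beam 1: φ=0°, α=240°
  d=(-0.5000,-0.8660)  start (2,3)  tX=1.2800 tY=0.6582  stride 1/|dx|=2.0000 1/|dy|=1.1547
    cross y-line → (2,2), t=0.6582
    cross x-line → (1,2), t=1.2800
    cross y-line → (1,1), t=1.8129
    cross y-line → (1,0), t=2.9676 (wall)
  → r_1 = 2.9676
beam 2: φ=90°, α=330°
  d=(0.8660,-0.5000)  start (2,3)  tX=0.4157 tY=1.1400  stride 1/|dx|=1.1547 1/|dy|=2.0000
    cross x-line → (3,3), t=0.4157
    cross y-line → (3,2), t=1.1400
    cross x-line → (4,2), t=1.5704
    cross x-line → (5,2), t=2.7251
    cross y-line → (5,1), t=3.1400
    cross x-line → (6,1), t=3.8798 (wall)
  → r_2 = 3.8798
beam 3: φ=180°, α=60°
  d=(0.5000,0.8660)  start (2,3)  tX=0.7200 tY=0.4965  stride 1/|dx|=2.0000 1/|dy|=1.1547
    cross y-line → (2,4), t=0.4965 (wall)
  → r_3 = 0.4965
beam 4: φ=270°, α=150°
  d=(-0.8660,0.5000)  start (2,3)  tX=0.7390 tY=0.8600  stride 1/|dx|=1.1547 1/|dy|=2.0000
    cross x-line → (1,3), t=0.7390
    cross y-line → (1,4), t=0.8600
    cross x-line → (0,4), t=1.8937 (wall)
  → r_4 = 1.8937

ranges = [2.9676, 3.8798, 0.4965, 1.8937]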